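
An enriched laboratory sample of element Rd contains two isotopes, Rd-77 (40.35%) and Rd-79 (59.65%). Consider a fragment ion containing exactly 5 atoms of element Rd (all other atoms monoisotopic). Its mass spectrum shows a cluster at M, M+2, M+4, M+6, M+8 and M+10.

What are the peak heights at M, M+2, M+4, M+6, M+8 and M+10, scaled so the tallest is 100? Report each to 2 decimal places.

3.10 : 22.88 : 67.64 : 100.00 : 73.92 : 21.85

Each Rd atom is independently Rd-77 (p = 0.4035) or Rd-79 (q = 0.5965); the cluster is the binomial expansion (p + q)^5.
P(M) = 0.4035^5 = 0.010696
P(M+2) = 5 × 0.4035^4 × 0.5965^1 = 0.079060
P(M+4) = 10 × 0.4035^3 × 0.5965^2 = 0.233750
P(M+6) = 10 × 0.4035^2 × 0.5965^3 = 0.345556
P(M+8) = 5 × 0.4035^1 × 0.5965^4 = 0.255420
P(M+10) = 0.5965^5 = 0.075518
The M+6 peak is largest (0.345556); scaling to 100 gives 3.10 : 22.88 : 67.64 : 100.00 : 73.92 : 21.85.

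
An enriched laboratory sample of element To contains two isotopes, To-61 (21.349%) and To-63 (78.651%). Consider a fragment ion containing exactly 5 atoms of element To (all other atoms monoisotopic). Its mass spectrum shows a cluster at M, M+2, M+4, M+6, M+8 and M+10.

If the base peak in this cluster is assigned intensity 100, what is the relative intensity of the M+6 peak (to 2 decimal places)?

54.29

Term probabilities: M 0.0004, M+2 0.0082, M+4 0.0602, M+6 0.2218, M+8 0.4085, M+10 0.3010. Base peak = M+8.
P(M+8) = C(5,4) × 0.21349^1 × 0.78651^4 = 5 × 0.21349 × 0.38266346 = 0.408474 (base)
P(M+6) = C(5,3) × 0.21349^2 × 0.78651^3 = 10 × 0.04557798 × 0.4865335 = 0.221752
Relative intensity = 0.221752 / 0.408474 × 100 = 54.29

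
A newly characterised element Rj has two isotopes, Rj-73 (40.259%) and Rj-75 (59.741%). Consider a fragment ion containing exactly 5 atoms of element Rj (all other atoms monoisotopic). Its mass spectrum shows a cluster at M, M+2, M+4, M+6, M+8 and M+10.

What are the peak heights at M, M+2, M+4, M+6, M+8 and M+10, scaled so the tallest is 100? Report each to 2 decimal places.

3.06 : 22.71 : 67.39 : 100.00 : 74.20 : 22.02

The 5 Rj atoms are independent, so intensities follow the terms of (0.40259 + 0.59741)^5.
P(M) = 0.40259^5 = 0.010576
P(M+2) = 5 × 0.40259^4 × 0.59741^1 = 0.078468
P(M+4) = 10 × 0.40259^3 × 0.59741^2 = 0.232881
P(M+6) = 10 × 0.40259^2 × 0.59741^3 = 0.345576
P(M+8) = 5 × 0.40259^1 × 0.59741^4 = 0.256403
P(M+10) = 0.59741^5 = 0.076096
The M+6 peak is largest (0.345576); scaling to 100 gives 3.06 : 22.71 : 67.39 : 100.00 : 74.20 : 22.02.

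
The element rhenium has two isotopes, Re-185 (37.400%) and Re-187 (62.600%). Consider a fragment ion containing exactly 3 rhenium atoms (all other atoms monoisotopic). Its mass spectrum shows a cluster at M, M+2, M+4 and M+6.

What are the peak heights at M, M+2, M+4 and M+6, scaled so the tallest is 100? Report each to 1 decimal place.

The 3 Re atoms are independent, so intensities follow the terms of (0.37400 + 0.62600)^3.
P(M) = 0.37400^3 = 0.052314
P(M+2) = 3 × 0.37400^2 × 0.62600^1 = 0.262687
P(M+4) = 3 × 0.37400^1 × 0.62600^2 = 0.439685
P(M+6) = 0.62600^3 = 0.245314
The M+4 peak is largest (0.439685); scaling to 100 gives 11.9 : 59.7 : 100.0 : 55.8.

11.9 : 59.7 : 100.0 : 55.8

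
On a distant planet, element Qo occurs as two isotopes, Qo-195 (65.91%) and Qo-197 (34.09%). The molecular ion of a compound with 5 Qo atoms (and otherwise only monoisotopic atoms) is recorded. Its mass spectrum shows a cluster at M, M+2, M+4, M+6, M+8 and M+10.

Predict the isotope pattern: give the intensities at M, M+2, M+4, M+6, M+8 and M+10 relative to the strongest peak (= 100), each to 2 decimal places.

37.38 : 96.67 : 100.00 : 51.72 : 13.38 : 1.38

Expanding (0.6591 + 0.3409)^5:
P(M) = 0.6591^5 = 0.124382
P(M+2) = 5 × 0.6591^4 × 0.3409^1 = 0.321664
P(M+4) = 10 × 0.6591^3 × 0.3409^2 = 0.332742
P(M+6) = 10 × 0.6591^2 × 0.3409^3 = 0.172101
P(M+8) = 5 × 0.6591^1 × 0.3409^4 = 0.044507
P(M+10) = 0.3409^5 = 0.004604
The M+4 peak is largest (0.332742); scaling to 100 gives 37.38 : 96.67 : 100.00 : 51.72 : 13.38 : 1.38.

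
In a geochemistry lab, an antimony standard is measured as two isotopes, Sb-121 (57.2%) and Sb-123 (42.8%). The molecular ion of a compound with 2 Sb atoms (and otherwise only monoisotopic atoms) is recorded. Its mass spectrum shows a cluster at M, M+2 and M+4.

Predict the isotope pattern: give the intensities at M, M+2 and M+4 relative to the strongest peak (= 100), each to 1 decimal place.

Expanding (0.572 + 0.428)^2:
P(M) = 0.572^2 = 0.327184
P(M+2) = 2 × 0.572^1 × 0.428^1 = 0.489632
P(M+4) = 0.428^2 = 0.183184
The M+2 peak is largest (0.489632); scaling to 100 gives 66.8 : 100.0 : 37.4.

66.8 : 100.0 : 37.4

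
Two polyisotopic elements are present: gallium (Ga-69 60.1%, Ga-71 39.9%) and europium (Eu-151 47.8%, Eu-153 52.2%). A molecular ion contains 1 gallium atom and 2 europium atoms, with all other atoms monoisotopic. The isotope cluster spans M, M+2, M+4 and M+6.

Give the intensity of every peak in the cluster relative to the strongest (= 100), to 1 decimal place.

35.1 : 100.0 : 92.8 : 27.8

Gallium pattern (n=1): 0.6010 : 0.3990
Europium pattern (n=2): 0.228484 : 0.499032 : 0.272484
Convolve the two distributions (both contribute in 2-u steps):
  M: 0.6010×0.228484 = 0.137319
  M+2: 0.6010×0.499032 + 0.3990×0.228484 = 0.391083
  M+4: 0.6010×0.272484 + 0.3990×0.499032 = 0.362877
  M+6: 0.3990×0.272484 = 0.108721
Scale to base peak (0.391083) = 100: 35.1 : 100.0 : 92.8 : 27.8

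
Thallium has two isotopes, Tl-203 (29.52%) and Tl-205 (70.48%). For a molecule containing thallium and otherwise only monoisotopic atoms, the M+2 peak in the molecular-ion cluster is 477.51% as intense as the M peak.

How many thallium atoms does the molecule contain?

2

With n Tl atoms, P(M+2)/P(M) = C(n,1)·p^(n−1)q / p^n = n·q/p = n · 0.7048/0.2952.
n = 4.7751 × 0.2952/0.7048 = 2.00 ≈ 2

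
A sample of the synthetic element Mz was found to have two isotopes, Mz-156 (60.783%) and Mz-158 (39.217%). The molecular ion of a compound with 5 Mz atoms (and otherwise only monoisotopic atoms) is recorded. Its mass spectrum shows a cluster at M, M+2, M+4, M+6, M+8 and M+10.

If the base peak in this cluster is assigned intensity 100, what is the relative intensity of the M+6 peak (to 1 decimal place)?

Term probabilities: M 0.0830, M+2 0.2677, M+4 0.3454, M+6 0.2228, M+8 0.0719, M+10 0.0093. Base peak = M+4.
P(M+4) = C(5,2) × 0.60783^3 × 0.39217^2 = 10 × 0.22456724 × 0.15379731 = 0.345378 (base)
P(M+6) = C(5,3) × 0.60783^2 × 0.39217^3 = 10 × 0.36945731 × 0.06031469 = 0.222837
Relative intensity = 0.222837 / 0.345378 × 100 = 64.5

64.5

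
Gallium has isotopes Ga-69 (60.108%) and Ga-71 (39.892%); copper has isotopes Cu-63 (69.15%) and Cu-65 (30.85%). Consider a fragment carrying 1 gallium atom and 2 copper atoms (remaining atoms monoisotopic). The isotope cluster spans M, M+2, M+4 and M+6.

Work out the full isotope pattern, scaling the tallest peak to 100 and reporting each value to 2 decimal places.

Gallium pattern (n=1): 0.60108 : 0.39892
Copper pattern (n=2): 0.47817225 : 0.4266555 : 0.09517225
Convolve the two distributions (both contribute in 2-u steps):
  M: 0.60108×0.47817225 = 0.287420
  M+2: 0.60108×0.4266555 + 0.39892×0.47817225 = 0.447207
  M+4: 0.60108×0.09517225 + 0.39892×0.4266555 = 0.227408
  M+6: 0.39892×0.09517225 = 0.037966
Scale to base peak (0.447207) = 100: 64.27 : 100.00 : 50.85 : 8.49

64.27 : 100.00 : 50.85 : 8.49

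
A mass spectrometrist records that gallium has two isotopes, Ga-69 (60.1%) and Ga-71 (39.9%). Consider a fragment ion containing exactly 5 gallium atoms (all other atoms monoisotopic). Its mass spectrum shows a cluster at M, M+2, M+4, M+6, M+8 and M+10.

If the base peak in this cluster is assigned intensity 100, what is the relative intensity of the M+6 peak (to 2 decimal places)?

66.39

Binomial terms of (0.601 + 0.399)^5: M 0.0784, M+2 0.2603, M+4 0.3456, M+6 0.2294, M+8 0.0762, M+10 0.0101 → M+4 is the base peak.
P(M+4) = C(5,2) × 0.601^3 × 0.399^2 = 10 × 0.2170818 × 0.159201 = 0.345596 (base)
P(M+6) = C(5,3) × 0.601^2 × 0.399^3 = 10 × 0.361201 × 0.0635212 = 0.229439
Relative intensity = 0.229439 / 0.345596 × 100 = 66.39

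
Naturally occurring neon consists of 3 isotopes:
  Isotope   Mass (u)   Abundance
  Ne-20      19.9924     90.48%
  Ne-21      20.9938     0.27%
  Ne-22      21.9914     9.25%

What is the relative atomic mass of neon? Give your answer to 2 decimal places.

20.18 u

Ar = Σ fᵢ·mᵢ = 0.9048 × 19.9924 + 0.0027 × 20.9938 + 0.0925 × 21.9914
= 18.08912 + 0.05668 + 2.03420 = 20.18000 u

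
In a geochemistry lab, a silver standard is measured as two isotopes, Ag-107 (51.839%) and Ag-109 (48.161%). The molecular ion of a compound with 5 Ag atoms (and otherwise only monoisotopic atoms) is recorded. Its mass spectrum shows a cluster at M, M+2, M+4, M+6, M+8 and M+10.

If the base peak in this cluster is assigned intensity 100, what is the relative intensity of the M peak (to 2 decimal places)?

(0.51839 + 0.48161)^5 gives M 0.0374, M+2 0.1739, M+4 0.3231, M+6 0.3002, M+8 0.1394, M+10 0.0259; the largest is M+4.
P(M+4) = C(5,2) × 0.51839^3 × 0.48161^2 = 10 × 0.13930601 × 0.23194819 = 0.323118 (base)
P(M) = C(5,0) × 0.51839^5 × 0.48161^0 = 1 × 0.03743545 × 1.0000 = 0.037435
Relative intensity = 0.037435 / 0.323118 × 100 = 11.59

11.59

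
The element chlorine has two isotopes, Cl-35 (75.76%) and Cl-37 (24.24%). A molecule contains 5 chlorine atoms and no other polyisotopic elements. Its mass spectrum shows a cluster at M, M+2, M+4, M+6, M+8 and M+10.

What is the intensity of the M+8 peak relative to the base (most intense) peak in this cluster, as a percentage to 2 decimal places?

Term probabilities: M 0.2496, M+2 0.3993, M+4 0.2555, M+6 0.0817, M+8 0.0131, M+10 0.0008. Base peak = M+2.
P(M+2) = C(5,1) × 0.7576^4 × 0.2424^1 = 5 × 0.32942751 × 0.2424 = 0.399266 (base)
P(M+8) = C(5,4) × 0.7576^1 × 0.2424^4 = 5 × 0.7576 × 0.00345247 = 0.013078
Relative intensity = 0.013078 / 0.399266 × 100 = 3.28

3.28%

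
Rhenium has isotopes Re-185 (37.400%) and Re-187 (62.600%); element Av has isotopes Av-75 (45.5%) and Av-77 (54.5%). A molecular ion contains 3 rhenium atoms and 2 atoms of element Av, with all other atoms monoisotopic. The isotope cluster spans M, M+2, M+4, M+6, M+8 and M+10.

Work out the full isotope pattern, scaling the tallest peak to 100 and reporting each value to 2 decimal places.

3.12 : 23.16 : 68.28 : 100.00 : 72.72 : 21.01

Rhenium pattern (n=3): 0.05231362 : 0.26268713 : 0.43968487 : 0.24531438
Element Av pattern (n=2): 0.207025 : 0.49595 : 0.297025
Convolve the two distributions (both contribute in 2-u steps):
  M: 0.05231362×0.207025 = 0.010830
  M+2: 0.05231362×0.49595 + 0.26268713×0.207025 = 0.080328
  M+4: 0.05231362×0.297025 + 0.26268713×0.49595 + 0.43968487×0.207025 = 0.236844
  M+6: 0.26268713×0.297025 + 0.43968487×0.49595 + 0.24531438×0.207025 = 0.346873
  M+8: 0.43968487×0.297025 + 0.24531438×0.49595 = 0.252261
  M+10: 0.24531438×0.297025 = 0.072865
Scale to base peak (0.346873) = 100: 3.12 : 23.16 : 68.28 : 100.00 : 72.72 : 21.01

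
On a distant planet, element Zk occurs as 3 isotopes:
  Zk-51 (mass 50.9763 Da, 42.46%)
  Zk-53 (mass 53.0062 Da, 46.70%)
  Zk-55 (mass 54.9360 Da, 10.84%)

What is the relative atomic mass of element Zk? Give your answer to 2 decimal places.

52.35 Da

Weight each isotope mass by its fractional abundance: 0.4246 × 50.9763 + 0.4670 × 53.0062 + 0.1084 × 54.9360
= 21.64454 + 24.75390 + 5.95506 = 52.35350 Da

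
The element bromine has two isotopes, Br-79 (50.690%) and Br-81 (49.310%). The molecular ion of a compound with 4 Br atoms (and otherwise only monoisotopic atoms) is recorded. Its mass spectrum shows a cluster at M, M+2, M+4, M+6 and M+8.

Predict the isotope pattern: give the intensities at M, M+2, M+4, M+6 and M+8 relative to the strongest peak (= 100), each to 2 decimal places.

17.61 : 68.53 : 100.00 : 64.85 : 15.77

Each Br atom is independently Br-79 (p = 0.50690) or Br-81 (q = 0.49310); the cluster is the binomial expansion (p + q)^4.
P(M) = 0.50690^4 = 0.066022
P(M+2) = 4 × 0.50690^3 × 0.49310^1 = 0.256899
P(M+4) = 6 × 0.50690^2 × 0.49310^2 = 0.374857
P(M+6) = 4 × 0.50690^1 × 0.49310^3 = 0.243101
P(M+8) = 0.49310^4 = 0.059121
The M+4 peak is largest (0.374857); scaling to 100 gives 17.61 : 68.53 : 100.00 : 64.85 : 15.77.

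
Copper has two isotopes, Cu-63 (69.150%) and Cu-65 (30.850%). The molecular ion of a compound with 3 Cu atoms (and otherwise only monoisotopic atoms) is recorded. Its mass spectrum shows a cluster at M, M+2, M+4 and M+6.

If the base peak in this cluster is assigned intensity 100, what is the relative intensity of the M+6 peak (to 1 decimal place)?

6.6

(0.69150 + 0.30850)^3 gives M 0.3307, M+2 0.4425, M+4 0.1974, M+6 0.0294; the largest is M+2.
P(M+2) = C(3,1) × 0.69150^2 × 0.30850^1 = 3 × 0.47817225 × 0.3085 = 0.442548 (base)
P(M+6) = C(3,3) × 0.69150^0 × 0.30850^3 = 1 × 1.0000 × 0.02936064 = 0.029361
Relative intensity = 0.029361 / 0.442548 × 100 = 6.6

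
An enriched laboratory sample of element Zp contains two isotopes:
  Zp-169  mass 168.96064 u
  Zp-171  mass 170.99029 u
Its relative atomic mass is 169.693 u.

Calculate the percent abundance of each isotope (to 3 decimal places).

Let x be the fractional abundance of Zp-169; then Zp-171 has abundance 1 − x.
168.96064·x + 170.99029·(1 − x) = 169.693
(168.96064 − 170.99029)·x = 169.693 − 170.99029
x = -1.29729 / -2.02965 = 0.63917 → 63.917% Zp-169, 36.083% Zp-171.

Zp-169: 63.917%, Zp-171: 36.083%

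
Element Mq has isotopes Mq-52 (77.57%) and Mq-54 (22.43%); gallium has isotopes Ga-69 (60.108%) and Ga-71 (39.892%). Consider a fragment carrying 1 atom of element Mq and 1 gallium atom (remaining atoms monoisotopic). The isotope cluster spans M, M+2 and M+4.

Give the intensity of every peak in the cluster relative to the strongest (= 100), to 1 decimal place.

Element Mq pattern (n=1): 0.7757 : 0.2243
Gallium pattern (n=1): 0.60108 : 0.39892
Convolve the two distributions (both contribute in 2-u steps):
  M: 0.7757×0.60108 = 0.466258
  M+2: 0.7757×0.39892 + 0.2243×0.60108 = 0.444264
  M+4: 0.2243×0.39892 = 0.089478
Scale to base peak (0.466258) = 100: 100.0 : 95.3 : 19.2

100.0 : 95.3 : 19.2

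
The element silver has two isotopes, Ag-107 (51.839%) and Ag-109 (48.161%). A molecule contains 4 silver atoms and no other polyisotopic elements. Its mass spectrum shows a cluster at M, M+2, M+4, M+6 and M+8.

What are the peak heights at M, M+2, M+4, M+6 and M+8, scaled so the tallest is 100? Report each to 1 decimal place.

19.3 : 71.8 : 100.0 : 61.9 : 14.4

Each Ag atom is independently Ag-107 (p = 0.51839) or Ag-109 (q = 0.48161); the cluster is the binomial expansion (p + q)^4.
P(M) = 0.51839^4 = 0.072215
P(M+2) = 4 × 0.51839^3 × 0.48161^1 = 0.268365
P(M+4) = 6 × 0.51839^2 × 0.48161^2 = 0.373986
P(M+6) = 4 × 0.51839^1 × 0.48161^3 = 0.231634
P(M+8) = 0.48161^4 = 0.053800
The M+4 peak is largest (0.373986); scaling to 100 gives 19.3 : 71.8 : 100.0 : 61.9 : 14.4.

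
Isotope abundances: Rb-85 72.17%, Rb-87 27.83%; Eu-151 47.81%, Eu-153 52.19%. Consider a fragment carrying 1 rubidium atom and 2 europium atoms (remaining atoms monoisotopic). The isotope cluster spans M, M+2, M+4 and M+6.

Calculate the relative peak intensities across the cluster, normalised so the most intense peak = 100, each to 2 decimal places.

Rubidium pattern (n=1): 0.7217 : 0.2783
Europium pattern (n=2): 0.22857961 : 0.49904078 : 0.27237961
Convolve the two distributions (both contribute in 2-u steps):
  M: 0.7217×0.22857961 = 0.164966
  M+2: 0.7217×0.49904078 + 0.2783×0.22857961 = 0.423771
  M+4: 0.7217×0.27237961 + 0.2783×0.49904078 = 0.335459
  M+6: 0.2783×0.27237961 = 0.075803
Scale to base peak (0.423771) = 100: 38.93 : 100.00 : 79.16 : 17.89

38.93 : 100.00 : 79.16 : 17.89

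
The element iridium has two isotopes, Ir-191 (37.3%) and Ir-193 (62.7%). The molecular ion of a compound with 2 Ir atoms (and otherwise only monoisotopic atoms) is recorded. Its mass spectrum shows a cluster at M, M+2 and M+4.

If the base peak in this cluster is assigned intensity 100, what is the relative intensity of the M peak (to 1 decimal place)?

Term probabilities: M 0.1391, M+2 0.4677, M+4 0.3931. Base peak = M+2.
P(M+2) = C(2,1) × 0.373^1 × 0.627^1 = 2 × 0.3730 × 0.6270 = 0.467742 (base)
P(M) = C(2,0) × 0.373^2 × 0.627^0 = 1 × 0.139129 × 1.0000 = 0.139129
Relative intensity = 0.139129 / 0.467742 × 100 = 29.7

29.7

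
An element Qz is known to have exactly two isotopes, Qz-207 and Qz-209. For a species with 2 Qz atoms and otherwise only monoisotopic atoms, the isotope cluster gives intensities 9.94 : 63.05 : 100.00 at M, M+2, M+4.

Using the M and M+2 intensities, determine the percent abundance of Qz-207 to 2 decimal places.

23.97%

If p is the fraction of Qz that is Qz-207, then I(M+2)/I(M) = [C(2,1)·p^1·(1−p)] / p^2 = 2·(1−p)/p = 63.05/9.94 = 6.3431
(1−p)/p = 6.3431/2 = 3.1715  ⇒  p = 1/(1 + 3.1715) = 0.2397
Qz-207: 23.97%, Qz-209: 76.03%.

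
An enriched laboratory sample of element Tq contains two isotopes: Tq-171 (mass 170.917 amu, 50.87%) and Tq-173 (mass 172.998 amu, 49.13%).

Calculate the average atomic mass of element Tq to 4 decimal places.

The abundance-weighted mean is 0.5087 × 170.917 + 0.4913 × 172.998
= 86.94548 + 84.99392 = 171.93940 amu

171.9394 amu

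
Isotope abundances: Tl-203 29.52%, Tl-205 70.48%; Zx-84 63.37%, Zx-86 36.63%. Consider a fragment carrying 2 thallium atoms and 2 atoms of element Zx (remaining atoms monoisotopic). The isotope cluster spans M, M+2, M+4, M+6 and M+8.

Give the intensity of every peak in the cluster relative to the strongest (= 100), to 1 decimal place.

Thallium pattern (n=2): 0.08714304 : 0.41611392 : 0.49674304
Element Zx pattern (n=2): 0.40157569 : 0.46424862 : 0.13417569
Convolve the two distributions (both contribute in 2-u steps):
  M: 0.08714304×0.40157569 = 0.034995
  M+2: 0.08714304×0.46424862 + 0.41611392×0.40157569 = 0.207557
  M+4: 0.08714304×0.13417569 + 0.41611392×0.46424862 + 0.49674304×0.40157569 = 0.404353
  M+6: 0.41611392×0.13417569 + 0.49674304×0.46424862 = 0.286445
  M+8: 0.49674304×0.13417569 = 0.066651
Scale to base peak (0.404353) = 100: 8.7 : 51.3 : 100.0 : 70.8 : 16.5

8.7 : 51.3 : 100.0 : 70.8 : 16.5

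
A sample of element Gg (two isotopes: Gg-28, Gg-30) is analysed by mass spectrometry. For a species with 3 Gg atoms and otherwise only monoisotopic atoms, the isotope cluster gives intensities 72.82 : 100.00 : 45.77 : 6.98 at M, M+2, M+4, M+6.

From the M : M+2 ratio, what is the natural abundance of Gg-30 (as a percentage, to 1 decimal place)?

If p is the fraction of Gg that is Gg-28, then I(M+2)/I(M) = [C(3,1)·p^2·(1−p)] / p^3 = 3·(1−p)/p = 100.00/72.82 = 1.3732
(1−p)/p = 1.3732/3 = 0.4577  ⇒  p = 1/(1 + 0.4577) = 0.6860
Gg-28: 68.6%, Gg-30: 31.4%.

31.4%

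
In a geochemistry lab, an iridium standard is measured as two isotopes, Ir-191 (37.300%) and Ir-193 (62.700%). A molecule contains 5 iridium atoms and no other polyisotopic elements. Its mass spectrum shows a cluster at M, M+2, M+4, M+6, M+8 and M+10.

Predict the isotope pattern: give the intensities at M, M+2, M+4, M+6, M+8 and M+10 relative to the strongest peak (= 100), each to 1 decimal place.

Each Ir atom is independently Ir-191 (p = 0.37300) or Ir-193 (q = 0.62700); the cluster is the binomial expansion (p + q)^5.
P(M) = 0.37300^5 = 0.007220
P(M+2) = 5 × 0.37300^4 × 0.62700^1 = 0.060684
P(M+4) = 10 × 0.37300^3 × 0.62700^2 = 0.204015
P(M+6) = 10 × 0.37300^2 × 0.62700^3 = 0.342942
P(M+8) = 5 × 0.37300^1 × 0.62700^4 = 0.288237
P(M+10) = 0.62700^5 = 0.096903
The M+6 peak is largest (0.342942); scaling to 100 gives 2.1 : 17.7 : 59.5 : 100.0 : 84.0 : 28.3.

2.1 : 17.7 : 59.5 : 100.0 : 84.0 : 28.3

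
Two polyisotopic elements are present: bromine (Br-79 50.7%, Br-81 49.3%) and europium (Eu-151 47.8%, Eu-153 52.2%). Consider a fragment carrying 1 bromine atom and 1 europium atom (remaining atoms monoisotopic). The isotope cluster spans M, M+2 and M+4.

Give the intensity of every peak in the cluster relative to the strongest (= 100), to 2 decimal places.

48.44 : 100.00 : 51.44

Bromine pattern (n=1): 0.5070 : 0.4930
Europium pattern (n=1): 0.4780 : 0.5220
Convolve the two distributions (both contribute in 2-u steps):
  M: 0.5070×0.4780 = 0.242346
  M+2: 0.5070×0.5220 + 0.4930×0.4780 = 0.500308
  M+4: 0.4930×0.5220 = 0.257346
Scale to base peak (0.500308) = 100: 48.44 : 100.00 : 51.44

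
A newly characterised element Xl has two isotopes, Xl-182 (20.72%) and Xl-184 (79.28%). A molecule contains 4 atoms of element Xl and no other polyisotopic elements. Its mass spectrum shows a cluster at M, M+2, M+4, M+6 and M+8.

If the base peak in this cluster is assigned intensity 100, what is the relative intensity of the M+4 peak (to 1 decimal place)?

(0.2072 + 0.7928)^4 gives M 0.0018, M+2 0.0282, M+4 0.1619, M+6 0.4130, M+8 0.3951; the largest is M+6.
P(M+6) = C(4,3) × 0.2072^1 × 0.7928^3 = 4 × 0.2072 × 0.49830004 = 0.412991 (base)
P(M+4) = C(4,2) × 0.2072^2 × 0.7928^2 = 6 × 0.04293184 × 0.62853184 = 0.161904
Relative intensity = 0.161904 / 0.412991 × 100 = 39.2

39.2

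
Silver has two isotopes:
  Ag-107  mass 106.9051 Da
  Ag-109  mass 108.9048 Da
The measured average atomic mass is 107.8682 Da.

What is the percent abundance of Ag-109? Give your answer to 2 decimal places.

With x = fraction of Ag-107 (so Ag-109 is 1 − x):
106.9051·x + 108.9048·(1 − x) = 107.8682
(106.9051 − 108.9048)·x = 107.8682 − 108.9048
x = -1.0366 / -1.9997 = 0.51838 → 51.84% Ag-107, 48.16% Ag-109.

48.16%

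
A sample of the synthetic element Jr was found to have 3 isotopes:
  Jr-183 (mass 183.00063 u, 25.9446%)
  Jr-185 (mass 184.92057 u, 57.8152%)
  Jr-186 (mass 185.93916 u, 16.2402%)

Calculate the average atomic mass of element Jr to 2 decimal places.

184.59 u

Weight each isotope mass by its fractional abundance: 0.259446 × 183.00063 + 0.578152 × 184.92057 + 0.162402 × 185.93916
= 47.478781 + 106.912197 + 30.196891 = 184.587869 u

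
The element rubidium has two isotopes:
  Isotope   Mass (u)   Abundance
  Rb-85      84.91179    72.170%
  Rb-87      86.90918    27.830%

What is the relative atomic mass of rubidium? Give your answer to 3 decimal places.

The abundance-weighted mean is 0.72170 × 84.91179 + 0.27830 × 86.90918
= 61.280839 + 24.186825 = 85.467664 u

85.468 u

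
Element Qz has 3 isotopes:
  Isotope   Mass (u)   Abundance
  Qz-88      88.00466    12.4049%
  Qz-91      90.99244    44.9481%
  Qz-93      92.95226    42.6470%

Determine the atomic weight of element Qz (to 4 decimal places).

Ar = Σ fᵢ·mᵢ = 0.124049 × 88.00466 + 0.449481 × 90.99244 + 0.426470 × 92.95226
= 10.916890 + 40.899373 + 39.641350 = 91.457613 u

91.4576 u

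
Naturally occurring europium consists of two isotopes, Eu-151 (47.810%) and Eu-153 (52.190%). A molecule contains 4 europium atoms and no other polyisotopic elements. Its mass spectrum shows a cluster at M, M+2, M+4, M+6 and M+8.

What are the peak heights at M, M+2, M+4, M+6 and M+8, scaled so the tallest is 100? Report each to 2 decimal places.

Each Eu atom is independently Eu-151 (p = 0.47810) or Eu-153 (q = 0.52190); the cluster is the binomial expansion (p + q)^4.
P(M) = 0.47810^4 = 0.052249
P(M+2) = 4 × 0.47810^3 × 0.52190^1 = 0.228141
P(M+4) = 6 × 0.47810^2 × 0.52190^2 = 0.373563
P(M+6) = 4 × 0.47810^1 × 0.52190^3 = 0.271857
P(M+8) = 0.52190^4 = 0.074191
The M+4 peak is largest (0.373563); scaling to 100 gives 13.99 : 61.07 : 100.00 : 72.77 : 19.86.

13.99 : 61.07 : 100.00 : 72.77 : 19.86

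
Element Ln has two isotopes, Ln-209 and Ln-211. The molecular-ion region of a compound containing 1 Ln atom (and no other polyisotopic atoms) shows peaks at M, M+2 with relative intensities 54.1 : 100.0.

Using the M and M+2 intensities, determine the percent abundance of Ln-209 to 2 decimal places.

35.11%

Write p for the Ln-209 fraction. I(M+2)/I(M) = [C(1,1)·p^0·(1−p)] / p^1 = 1·(1−p)/p = 100.0/54.1 = 1.8484
(1−p)/p = 1.8484/1 = 1.8484  ⇒  p = 1/(1 + 1.8484) = 0.3511
Ln-209: 35.11%, Ln-211: 64.89%.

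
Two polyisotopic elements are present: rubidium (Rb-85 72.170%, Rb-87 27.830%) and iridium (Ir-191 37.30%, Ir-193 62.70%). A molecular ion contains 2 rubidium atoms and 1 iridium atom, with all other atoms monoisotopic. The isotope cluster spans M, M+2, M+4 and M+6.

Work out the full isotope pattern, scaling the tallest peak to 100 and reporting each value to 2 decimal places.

40.78 : 100.00 : 58.93 : 10.19

Rubidium pattern (n=2): 0.52085089 : 0.40169822 : 0.07745089
Iridium pattern (n=1): 0.3730 : 0.6270
Convolve the two distributions (both contribute in 2-u steps):
  M: 0.52085089×0.3730 = 0.194277
  M+2: 0.52085089×0.6270 + 0.40169822×0.3730 = 0.476407
  M+4: 0.40169822×0.6270 + 0.07745089×0.3730 = 0.280754
  M+6: 0.07745089×0.6270 = 0.048562
Scale to base peak (0.476407) = 100: 40.78 : 100.00 : 58.93 : 10.19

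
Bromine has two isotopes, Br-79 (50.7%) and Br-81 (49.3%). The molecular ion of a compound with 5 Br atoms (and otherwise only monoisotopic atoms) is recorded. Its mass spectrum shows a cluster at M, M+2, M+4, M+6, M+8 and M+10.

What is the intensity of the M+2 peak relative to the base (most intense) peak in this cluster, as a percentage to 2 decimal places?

Term probabilities: M 0.0335, M+2 0.1629, M+4 0.3168, M+6 0.3080, M+8 0.1497, M+10 0.0291. Base peak = M+4.
P(M+4) = C(5,2) × 0.507^3 × 0.493^2 = 10 × 0.13032384 × 0.243049 = 0.316751 (base)
P(M+2) = C(5,1) × 0.507^4 × 0.493^1 = 5 × 0.06607419 × 0.4930 = 0.162873
Relative intensity = 0.162873 / 0.316751 × 100 = 51.42

51.42%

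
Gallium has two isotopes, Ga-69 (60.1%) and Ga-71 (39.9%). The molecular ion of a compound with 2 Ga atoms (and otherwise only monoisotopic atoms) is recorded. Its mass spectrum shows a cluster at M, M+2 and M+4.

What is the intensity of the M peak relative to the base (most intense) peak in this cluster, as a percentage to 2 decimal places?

75.31%

(0.601 + 0.399)^2 gives M 0.3612, M+2 0.4796, M+4 0.1592; the largest is M+2.
P(M+2) = C(2,1) × 0.601^1 × 0.399^1 = 2 × 0.6010 × 0.3990 = 0.479598 (base)
P(M) = C(2,0) × 0.601^2 × 0.399^0 = 1 × 0.361201 × 1.0000 = 0.361201
Relative intensity = 0.361201 / 0.479598 × 100 = 75.31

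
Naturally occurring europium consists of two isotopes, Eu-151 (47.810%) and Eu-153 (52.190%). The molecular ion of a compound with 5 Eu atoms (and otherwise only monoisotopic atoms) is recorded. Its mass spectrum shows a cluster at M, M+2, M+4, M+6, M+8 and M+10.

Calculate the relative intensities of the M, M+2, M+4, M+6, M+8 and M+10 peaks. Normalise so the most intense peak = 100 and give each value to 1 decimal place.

7.7 : 42.0 : 91.6 : 100.0 : 54.6 : 11.9

Expanding (0.47810 + 0.52190)^5:
P(M) = 0.47810^5 = 0.024980
P(M+2) = 5 × 0.47810^4 × 0.52190^1 = 0.136343
P(M+4) = 10 × 0.47810^3 × 0.52190^2 = 0.297667
P(M+6) = 10 × 0.47810^2 × 0.52190^3 = 0.324937
P(M+8) = 5 × 0.47810^1 × 0.52190^4 = 0.177353
P(M+10) = 0.52190^5 = 0.038720
The M+6 peak is largest (0.324937); scaling to 100 gives 7.7 : 42.0 : 91.6 : 100.0 : 54.6 : 11.9.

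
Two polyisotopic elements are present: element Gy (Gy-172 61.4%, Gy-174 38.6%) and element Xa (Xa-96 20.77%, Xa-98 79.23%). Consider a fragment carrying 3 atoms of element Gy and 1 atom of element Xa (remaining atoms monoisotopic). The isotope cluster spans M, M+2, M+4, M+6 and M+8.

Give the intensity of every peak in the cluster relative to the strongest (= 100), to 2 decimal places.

11.93 : 68.03 : 100.00 : 56.94 : 11.31

Element Gy pattern (n=3): 0.23147554 : 0.43656137 : 0.27445063 : 0.05751246
Element Xa pattern (n=1): 0.2077 : 0.7923
Convolve the two distributions (both contribute in 2-u steps):
  M: 0.23147554×0.2077 = 0.048077
  M+2: 0.23147554×0.7923 + 0.43656137×0.2077 = 0.274072
  M+4: 0.43656137×0.7923 + 0.27445063×0.2077 = 0.402891
  M+6: 0.27445063×0.7923 + 0.05751246×0.2077 = 0.229393
  M+8: 0.05751246×0.7923 = 0.045567
Scale to base peak (0.402891) = 100: 11.93 : 68.03 : 100.00 : 56.94 : 11.31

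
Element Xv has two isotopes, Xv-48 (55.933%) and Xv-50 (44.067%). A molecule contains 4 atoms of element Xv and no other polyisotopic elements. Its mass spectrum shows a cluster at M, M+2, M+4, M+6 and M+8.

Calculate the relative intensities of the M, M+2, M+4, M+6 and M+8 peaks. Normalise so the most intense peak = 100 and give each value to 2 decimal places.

26.85 : 84.62 : 100.00 : 52.52 : 10.35

The 4 Xv atoms are independent, so intensities follow the terms of (0.55933 + 0.44067)^4.
P(M) = 0.55933^4 = 0.097875
P(M+2) = 4 × 0.55933^3 × 0.44067^1 = 0.308445
P(M+4) = 6 × 0.55933^2 × 0.44067^2 = 0.364514
P(M+6) = 4 × 0.55933^1 × 0.44067^3 = 0.191456
P(M+8) = 0.44067^4 = 0.037710
The M+4 peak is largest (0.364514); scaling to 100 gives 26.85 : 84.62 : 100.00 : 52.52 : 10.35.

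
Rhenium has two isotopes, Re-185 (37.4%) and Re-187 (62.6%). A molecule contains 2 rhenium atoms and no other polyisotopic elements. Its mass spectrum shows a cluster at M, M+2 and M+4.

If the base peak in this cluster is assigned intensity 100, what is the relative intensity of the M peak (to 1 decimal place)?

(0.374 + 0.626)^2 gives M 0.1399, M+2 0.4682, M+4 0.3919; the largest is M+2.
P(M+2) = C(2,1) × 0.374^1 × 0.626^1 = 2 × 0.3740 × 0.6260 = 0.468248 (base)
P(M) = C(2,0) × 0.374^2 × 0.626^0 = 1 × 0.139876 × 1.0000 = 0.139876
Relative intensity = 0.139876 / 0.468248 × 100 = 29.9

29.9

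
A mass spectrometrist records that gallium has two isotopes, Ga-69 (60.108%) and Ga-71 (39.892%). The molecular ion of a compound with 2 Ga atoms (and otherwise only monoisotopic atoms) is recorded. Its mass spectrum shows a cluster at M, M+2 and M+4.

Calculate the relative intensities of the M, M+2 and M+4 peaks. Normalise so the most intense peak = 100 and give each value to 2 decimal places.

75.34 : 100.00 : 33.18

Expanding (0.60108 + 0.39892)^2:
P(M) = 0.60108^2 = 0.361297
P(M+2) = 2 × 0.60108^1 × 0.39892^1 = 0.479566
P(M+4) = 0.39892^2 = 0.159137
The M+2 peak is largest (0.479566); scaling to 100 gives 75.34 : 100.00 : 33.18.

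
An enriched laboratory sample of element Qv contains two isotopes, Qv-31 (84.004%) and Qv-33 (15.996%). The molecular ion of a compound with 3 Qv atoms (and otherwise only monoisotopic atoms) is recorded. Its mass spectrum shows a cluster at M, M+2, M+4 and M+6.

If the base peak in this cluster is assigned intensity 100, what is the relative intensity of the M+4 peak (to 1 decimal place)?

10.9

(0.84004 + 0.15996)^3 gives M 0.5928, M+2 0.3386, M+4 0.0645, M+6 0.0041; the largest is M.
P(M) = C(3,0) × 0.84004^3 × 0.15996^0 = 1 × 0.59278868 × 1.0000 = 0.592789 (base)
P(M+4) = C(3,2) × 0.84004^1 × 0.15996^2 = 3 × 0.84004 × 0.0255872 = 0.064483
Relative intensity = 0.064483 / 0.592789 × 100 = 10.9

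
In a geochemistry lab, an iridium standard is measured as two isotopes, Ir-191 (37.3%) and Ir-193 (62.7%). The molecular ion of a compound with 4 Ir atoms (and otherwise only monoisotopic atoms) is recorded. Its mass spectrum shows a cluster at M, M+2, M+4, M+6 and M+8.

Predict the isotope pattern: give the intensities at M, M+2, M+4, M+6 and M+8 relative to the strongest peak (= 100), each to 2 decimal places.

Expanding (0.373 + 0.627)^4:
P(M) = 0.373^4 = 0.019357
P(M+2) = 4 × 0.373^3 × 0.627^1 = 0.130153
P(M+4) = 6 × 0.373^2 × 0.627^2 = 0.328174
P(M+6) = 4 × 0.373^1 × 0.627^3 = 0.367766
P(M+8) = 0.627^4 = 0.154550
The M+6 peak is largest (0.367766); scaling to 100 gives 5.26 : 35.39 : 89.23 : 100.00 : 42.02.

5.26 : 35.39 : 89.23 : 100.00 : 42.02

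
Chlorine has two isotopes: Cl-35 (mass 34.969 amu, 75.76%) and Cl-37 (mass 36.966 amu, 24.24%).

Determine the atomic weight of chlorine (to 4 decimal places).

Ar = Σ fᵢ·mᵢ = 0.7576 × 34.969 + 0.2424 × 36.966
= 26.49251 + 8.96056 = 35.45307 amu

35.4531 amu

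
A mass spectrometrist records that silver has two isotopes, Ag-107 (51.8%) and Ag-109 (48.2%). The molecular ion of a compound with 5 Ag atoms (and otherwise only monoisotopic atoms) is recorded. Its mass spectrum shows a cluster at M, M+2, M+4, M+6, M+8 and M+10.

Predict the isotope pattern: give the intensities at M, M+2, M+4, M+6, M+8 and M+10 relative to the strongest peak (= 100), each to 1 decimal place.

Expanding (0.518 + 0.482)^5:
P(M) = 0.518^5 = 0.037295
P(M+2) = 5 × 0.518^4 × 0.482^1 = 0.173515
P(M+4) = 10 × 0.518^3 × 0.482^2 = 0.322911
P(M+6) = 10 × 0.518^2 × 0.482^3 = 0.300470
P(M+8) = 5 × 0.518^1 × 0.482^4 = 0.139794
P(M+10) = 0.482^5 = 0.026016
The M+4 peak is largest (0.322911); scaling to 100 gives 11.5 : 53.7 : 100.0 : 93.1 : 43.3 : 8.1.

11.5 : 53.7 : 100.0 : 93.1 : 43.3 : 8.1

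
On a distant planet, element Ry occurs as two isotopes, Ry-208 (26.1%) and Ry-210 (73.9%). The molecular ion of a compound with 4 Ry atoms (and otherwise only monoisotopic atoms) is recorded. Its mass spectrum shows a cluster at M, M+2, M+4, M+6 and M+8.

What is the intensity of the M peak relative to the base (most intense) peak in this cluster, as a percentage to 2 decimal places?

1.10%

(0.261 + 0.739)^4 gives M 0.0046, M+2 0.0526, M+4 0.2232, M+6 0.4213, M+8 0.2982; the largest is M+6.
P(M+6) = C(4,3) × 0.261^1 × 0.739^3 = 4 × 0.2610 × 0.40358342 = 0.421341 (base)
P(M) = C(4,0) × 0.261^4 × 0.739^0 = 1 × 0.00464047 × 1.0000 = 0.004640
Relative intensity = 0.004640 / 0.421341 × 100 = 1.10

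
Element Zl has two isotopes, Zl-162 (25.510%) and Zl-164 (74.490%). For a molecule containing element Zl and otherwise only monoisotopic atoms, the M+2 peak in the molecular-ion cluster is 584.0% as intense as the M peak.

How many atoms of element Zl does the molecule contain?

For n independent Zl atoms, I(M+2)/I(M) = n · (abundance Zl-164) / (abundance Zl-162) = n · 0.74490/0.25510.
n = 5.840 × 0.25510/0.74490 = 2.00 ≈ 2

2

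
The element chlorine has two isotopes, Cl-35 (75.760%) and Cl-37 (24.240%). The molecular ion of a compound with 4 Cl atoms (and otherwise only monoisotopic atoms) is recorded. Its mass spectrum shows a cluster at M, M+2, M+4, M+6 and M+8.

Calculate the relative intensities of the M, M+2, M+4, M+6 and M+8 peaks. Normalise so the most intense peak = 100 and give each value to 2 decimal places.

78.14 : 100.00 : 47.99 : 10.24 : 0.82

Each Cl atom is independently Cl-35 (p = 0.75760) or Cl-37 (q = 0.24240); the cluster is the binomial expansion (p + q)^4.
P(M) = 0.75760^4 = 0.329428
P(M+2) = 4 × 0.75760^3 × 0.24240^1 = 0.421612
P(M+4) = 6 × 0.75760^2 × 0.24240^2 = 0.202347
P(M+6) = 4 × 0.75760^1 × 0.24240^3 = 0.043162
P(M+8) = 0.24240^4 = 0.003452
The M+2 peak is largest (0.421612); scaling to 100 gives 78.14 : 100.00 : 47.99 : 10.24 : 0.82.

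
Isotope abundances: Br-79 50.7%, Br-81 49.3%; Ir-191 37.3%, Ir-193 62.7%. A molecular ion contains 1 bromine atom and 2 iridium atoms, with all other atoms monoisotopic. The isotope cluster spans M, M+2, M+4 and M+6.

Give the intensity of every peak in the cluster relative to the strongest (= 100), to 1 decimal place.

Bromine pattern (n=1): 0.5070 : 0.4930
Iridium pattern (n=2): 0.139129 : 0.467742 : 0.393129
Convolve the two distributions (both contribute in 2-u steps):
  M: 0.5070×0.139129 = 0.070538
  M+2: 0.5070×0.467742 + 0.4930×0.139129 = 0.305736
  M+4: 0.5070×0.393129 + 0.4930×0.467742 = 0.429913
  M+6: 0.4930×0.393129 = 0.193813
Scale to base peak (0.429913) = 100: 16.4 : 71.1 : 100.0 : 45.1

16.4 : 71.1 : 100.0 : 45.1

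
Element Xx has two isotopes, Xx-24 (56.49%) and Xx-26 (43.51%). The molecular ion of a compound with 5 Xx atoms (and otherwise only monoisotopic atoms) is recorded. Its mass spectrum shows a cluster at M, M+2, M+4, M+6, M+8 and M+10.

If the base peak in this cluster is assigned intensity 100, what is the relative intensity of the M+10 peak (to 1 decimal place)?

(0.5649 + 0.4351)^5 gives M 0.0575, M+2 0.2215, M+4 0.3413, M+6 0.2629, M+8 0.1012, M+10 0.0156; the largest is M+4.
P(M+4) = C(5,2) × 0.5649^3 × 0.4351^2 = 10 × 0.18026637 × 0.18931201 = 0.341266 (base)
P(M+10) = C(5,5) × 0.5649^0 × 0.4351^5 = 1 × 1.0000 × 0.01559357 = 0.015594
Relative intensity = 0.015594 / 0.341266 × 100 = 4.6

4.6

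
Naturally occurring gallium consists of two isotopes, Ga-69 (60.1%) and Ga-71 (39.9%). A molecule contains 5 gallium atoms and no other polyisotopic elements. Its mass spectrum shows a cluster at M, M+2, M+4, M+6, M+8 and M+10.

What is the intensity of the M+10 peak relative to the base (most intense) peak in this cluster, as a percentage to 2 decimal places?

(0.601 + 0.399)^5 gives M 0.0784, M+2 0.2603, M+4 0.3456, M+6 0.2294, M+8 0.0762, M+10 0.0101; the largest is M+4.
P(M+4) = C(5,2) × 0.601^3 × 0.399^2 = 10 × 0.2170818 × 0.159201 = 0.345596 (base)
P(M+10) = C(5,5) × 0.601^0 × 0.399^5 = 1 × 1.0000 × 0.01011264 = 0.010113
Relative intensity = 0.010113 / 0.345596 × 100 = 2.93

2.93%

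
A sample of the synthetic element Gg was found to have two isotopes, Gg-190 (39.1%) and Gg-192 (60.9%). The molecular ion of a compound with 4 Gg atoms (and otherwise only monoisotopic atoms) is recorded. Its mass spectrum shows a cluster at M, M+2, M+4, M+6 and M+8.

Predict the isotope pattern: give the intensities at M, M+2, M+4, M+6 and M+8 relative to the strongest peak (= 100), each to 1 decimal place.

6.6 : 41.2 : 96.3 : 100.0 : 38.9

The 4 Gg atoms are independent, so intensities follow the terms of (0.391 + 0.609)^4.
P(M) = 0.391^4 = 0.023373
P(M+2) = 4 × 0.391^3 × 0.609^1 = 0.145615
P(M+4) = 6 × 0.391^2 × 0.609^2 = 0.340204
P(M+6) = 4 × 0.391^1 × 0.609^3 = 0.353255
P(M+8) = 0.609^4 = 0.137553
The M+6 peak is largest (0.353255); scaling to 100 gives 6.6 : 41.2 : 96.3 : 100.0 : 38.9.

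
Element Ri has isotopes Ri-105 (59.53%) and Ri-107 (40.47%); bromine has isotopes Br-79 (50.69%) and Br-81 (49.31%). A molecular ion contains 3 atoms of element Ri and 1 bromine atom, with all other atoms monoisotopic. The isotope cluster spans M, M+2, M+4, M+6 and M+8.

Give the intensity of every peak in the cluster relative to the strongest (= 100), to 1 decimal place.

Element Ri pattern (n=3): 0.21096366 : 0.4302553 : 0.29249843 : 0.06628261
Bromine pattern (n=1): 0.5069 : 0.4931
Convolve the two distributions (both contribute in 2-u steps):
  M: 0.21096366×0.5069 = 0.106937
  M+2: 0.21096366×0.4931 + 0.4302553×0.5069 = 0.322123
  M+4: 0.4302553×0.4931 + 0.29249843×0.5069 = 0.360426
  M+6: 0.29249843×0.4931 + 0.06628261×0.5069 = 0.177830
  M+8: 0.06628261×0.4931 = 0.032684
Scale to base peak (0.360426) = 100: 29.7 : 89.4 : 100.0 : 49.3 : 9.1

29.7 : 89.4 : 100.0 : 49.3 : 9.1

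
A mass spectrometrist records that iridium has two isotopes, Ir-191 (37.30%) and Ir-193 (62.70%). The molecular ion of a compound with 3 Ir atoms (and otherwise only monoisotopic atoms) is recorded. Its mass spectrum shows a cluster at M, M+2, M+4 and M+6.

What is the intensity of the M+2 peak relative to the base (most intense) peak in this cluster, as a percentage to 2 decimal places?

59.49%

Binomial terms of (0.3730 + 0.6270)^3: M 0.0519, M+2 0.2617, M+4 0.4399, M+6 0.2465 → M+4 is the base peak.
P(M+4) = C(3,2) × 0.3730^1 × 0.6270^2 = 3 × 0.3730 × 0.393129 = 0.439911 (base)
P(M+2) = C(3,1) × 0.3730^2 × 0.6270^1 = 3 × 0.139129 × 0.6270 = 0.261702
Relative intensity = 0.261702 / 0.439911 × 100 = 59.49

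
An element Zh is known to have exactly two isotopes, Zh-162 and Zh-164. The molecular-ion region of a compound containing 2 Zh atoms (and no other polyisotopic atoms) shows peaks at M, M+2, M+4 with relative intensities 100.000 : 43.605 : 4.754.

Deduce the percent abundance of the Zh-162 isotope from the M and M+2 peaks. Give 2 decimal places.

If p is the fraction of Zh that is Zh-162, then I(M+2)/I(M) = [C(2,1)·p^1·(1−p)] / p^2 = 2·(1−p)/p = 43.605/100.000 = 0.4360
(1−p)/p = 0.4360/2 = 0.2180  ⇒  p = 1/(1 + 0.2180) = 0.8210
Zh-162: 82.10%, Zh-164: 17.90%.

82.10%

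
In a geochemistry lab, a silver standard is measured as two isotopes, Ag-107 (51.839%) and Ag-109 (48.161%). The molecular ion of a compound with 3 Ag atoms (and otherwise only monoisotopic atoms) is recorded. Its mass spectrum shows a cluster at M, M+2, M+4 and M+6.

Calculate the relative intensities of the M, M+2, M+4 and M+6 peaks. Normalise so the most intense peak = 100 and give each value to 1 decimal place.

Expanding (0.51839 + 0.48161)^3:
P(M) = 0.51839^3 = 0.139306
P(M+2) = 3 × 0.51839^2 × 0.48161^1 = 0.388267
P(M+4) = 3 × 0.51839^1 × 0.48161^2 = 0.360719
P(M+6) = 0.48161^3 = 0.111709
The M+2 peak is largest (0.388267); scaling to 100 gives 35.9 : 100.0 : 92.9 : 28.8.

35.9 : 100.0 : 92.9 : 28.8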